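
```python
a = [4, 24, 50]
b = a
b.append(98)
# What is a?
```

After line 1: a = [4, 24, 50]
After line 2 (b = a is an alias, same object): a = [4, 24, 50], b = [4, 24, 50]
After line 3 (b.append mutates the shared list): a = [4, 24, 50, 98], b = [4, 24, 50, 98]

[4, 24, 50, 98]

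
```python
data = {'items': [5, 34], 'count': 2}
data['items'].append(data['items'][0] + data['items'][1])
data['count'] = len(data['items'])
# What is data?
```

After line 1: data = {'items': [5, 34], 'count': 2}
After line 2 (append 5 + 34 = 39): data = {'items': [5, 34, 39], 'count': 2}
After line 3 (count = len(items) = 3): data = {'items': [5, 34, 39], 'count': 3}

{'items': [5, 34, 39], 'count': 3}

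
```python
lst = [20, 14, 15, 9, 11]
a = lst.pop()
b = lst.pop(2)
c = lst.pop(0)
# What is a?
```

After line 1: lst = [20, 14, 15, 9, 11]
After line 2 (pop() -> a = 11): lst = [20, 14, 15, 9]
After line 3 (pop(2) -> b = 15): lst = [20, 14, 9]
After line 4 (pop(0) -> c = 20): lst = [14, 9]

11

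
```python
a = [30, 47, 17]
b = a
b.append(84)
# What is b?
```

After line 1: a = [30, 47, 17]
After line 2 (b = a is an alias, same object): a = [30, 47, 17], b = [30, 47, 17]
After line 3 (b.append mutates the shared list): a = [30, 47, 17, 84], b = [30, 47, 17, 84]

[30, 47, 17, 84]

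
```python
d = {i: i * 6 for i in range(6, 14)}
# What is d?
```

{6: 36, 7: 42, 8: 48, 9: 54, 10: 60, 11: 66, 12: 72, 13: 78}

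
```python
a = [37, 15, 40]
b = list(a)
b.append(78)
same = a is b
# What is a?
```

After line 1: a = [37, 15, 40]
After line 2 (b = list(a) is a shallow copy, new object): a = [37, 15, 40], b = [37, 15, 40]
After line 3 (append only mutates b): a = [37, 15, 40], b = [37, 15, 40, 78]
After line 4 (same = a is b; different objects -> False): same = False

[37, 15, 40]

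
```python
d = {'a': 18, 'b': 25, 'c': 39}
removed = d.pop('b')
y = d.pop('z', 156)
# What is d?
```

After line 1: d = {'a': 18, 'b': 25, 'c': 39}
After line 2 (pop 'b' returns 25): d = {'a': 18, 'c': 39}, removed = 25
After line 3 (pop 'z' missing, returns default 156): d = {'a': 18, 'c': 39}, y = 156

{'a': 18, 'c': 39}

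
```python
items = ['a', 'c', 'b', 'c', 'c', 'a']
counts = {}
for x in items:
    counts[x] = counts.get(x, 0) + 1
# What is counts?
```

Initial: counts = {}, items = ['a', 'c', 'b', 'c', 'c', 'a']
See 'a': counts = {'a': 1}
See 'c': counts = {'a': 1, 'c': 1}
See 'b': counts = {'a': 1, 'c': 1, 'b': 1}
See 'c': counts = {'a': 1, 'c': 2, 'b': 1}
See 'c': counts = {'a': 1, 'c': 3, 'b': 1}
See 'a': counts = {'a': 2, 'c': 3, 'b': 1}

{'a': 2, 'c': 3, 'b': 1}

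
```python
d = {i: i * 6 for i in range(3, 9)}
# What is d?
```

{3: 18, 4: 24, 5: 30, 6: 36, 7: 42, 8: 48}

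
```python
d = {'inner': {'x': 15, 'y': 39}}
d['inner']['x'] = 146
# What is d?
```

After line 1: d = {'inner': {'x': 15, 'y': 39}}
After line 2 (inner x overwritten): d = {'inner': {'x': 146, 'y': 39}}

{'inner': {'x': 146, 'y': 39}}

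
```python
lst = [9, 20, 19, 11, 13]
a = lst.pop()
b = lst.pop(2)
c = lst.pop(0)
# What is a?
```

After line 1: lst = [9, 20, 19, 11, 13]
After line 2 (pop() -> a = 13): lst = [9, 20, 19, 11]
After line 3 (pop(2) -> b = 19): lst = [9, 20, 11]
After line 4 (pop(0) -> c = 9): lst = [20, 11]

13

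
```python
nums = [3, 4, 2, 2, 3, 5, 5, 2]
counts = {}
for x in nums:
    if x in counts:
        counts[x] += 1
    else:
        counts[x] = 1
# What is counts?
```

Initial: counts = {}, nums = [3, 4, 2, 2, 3, 5, 5, 2]
See 3: counts = {3: 1}
See 4: counts = {3: 1, 4: 1}
See 2: counts = {3: 1, 4: 1, 2: 1}
See 2: counts = {3: 1, 4: 1, 2: 2}
See 3: counts = {3: 2, 4: 1, 2: 2}
See 5: counts = {3: 2, 4: 1, 2: 2, 5: 1}
See 5: counts = {3: 2, 4: 1, 2: 2, 5: 2}
See 2: counts = {3: 2, 4: 1, 2: 3, 5: 2}

{3: 2, 4: 1, 2: 3, 5: 2}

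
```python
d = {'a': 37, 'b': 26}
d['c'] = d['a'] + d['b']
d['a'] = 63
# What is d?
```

After line 1: d = {'a': 37, 'b': 26}
After line 2 (d['c'] = 37 + 26): d = {'a': 37, 'b': 26, 'c': 63}
After line 3: d = {'a': 63, 'b': 26, 'c': 63}

{'a': 63, 'b': 26, 'c': 63}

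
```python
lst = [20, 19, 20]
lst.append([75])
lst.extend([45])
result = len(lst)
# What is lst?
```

After line 1: lst = [20, 19, 20]
After line 2 (append adds [75] as single element): lst = [20, 19, 20, [75]]
After line 3 (extend unpacks [45], adds 45): lst = [20, 19, 20, [75], 45]
After line 4: result = len(lst) = 5

[20, 19, 20, [75], 45]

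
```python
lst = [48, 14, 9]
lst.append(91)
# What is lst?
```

[48, 14, 9, 91]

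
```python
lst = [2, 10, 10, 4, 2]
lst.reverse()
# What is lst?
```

[2, 4, 10, 10, 2]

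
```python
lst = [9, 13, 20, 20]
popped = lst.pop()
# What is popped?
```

20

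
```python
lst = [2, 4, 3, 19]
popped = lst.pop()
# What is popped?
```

19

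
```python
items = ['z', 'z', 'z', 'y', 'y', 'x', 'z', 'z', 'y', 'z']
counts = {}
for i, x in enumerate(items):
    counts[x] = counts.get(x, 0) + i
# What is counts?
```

Initial: counts = {}, items = ['z', 'z', 'z', 'y', 'y', 'x', 'z', 'z', 'y', 'z']
i=0, x='z': counts = {'z': 0}
i=1, x='z': counts = {'z': 1}
i=2, x='z': counts = {'z': 3}
i=3, x='y': counts = {'z': 3, 'y': 3}
i=4, x='y': counts = {'z': 3, 'y': 7}
i=5, x='x': counts = {'z': 3, 'y': 7, 'x': 5}
i=6, x='z': counts = {'z': 9, 'y': 7, 'x': 5}
i=7, x='z': counts = {'z': 16, 'y': 7, 'x': 5}
i=8, x='y': counts = {'z': 16, 'y': 15, 'x': 5}
i=9, x='z': counts = {'z': 25, 'y': 15, 'x': 5}

{'z': 25, 'y': 15, 'x': 5}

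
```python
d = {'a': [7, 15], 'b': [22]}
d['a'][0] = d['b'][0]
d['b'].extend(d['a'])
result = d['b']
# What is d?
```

After line 1: d = {'a': [7, 15], 'b': [22]}
After line 2 (a[0] = b[0] = 22): d = {'a': [22, 15], 'b': [22]}
After line 3 (b.extend(a) appends [22, 15]): d = {'a': [22, 15], 'b': [22, 22, 15]}
After line 4: result = d['b'] = [22, 22, 15]

{'a': [22, 15], 'b': [22, 22, 15]}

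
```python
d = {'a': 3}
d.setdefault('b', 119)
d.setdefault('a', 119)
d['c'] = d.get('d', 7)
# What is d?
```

After line 1: d = {'a': 3}
After line 2 (setdefault adds 'b'=119): d = {'a': 3, 'b': 119}
After line 3 (setdefault 'a' no-op, already exists): d = {'a': 3, 'b': 119}
After line 4 (get('d', 7) returns default since 'd' not in d): d = {'a': 3, 'b': 119, 'c': 7}

{'a': 3, 'b': 119, 'c': 7}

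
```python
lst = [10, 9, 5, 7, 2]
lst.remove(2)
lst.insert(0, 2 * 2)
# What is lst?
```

After line 1: lst = [10, 9, 5, 7, 2]
After line 2 (remove first 2): lst = [10, 9, 5, 7]
After line 3 (insert 4 at index 0): lst = [4, 10, 9, 5, 7]

[4, 10, 9, 5, 7]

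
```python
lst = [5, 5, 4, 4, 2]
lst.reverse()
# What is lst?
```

[2, 4, 4, 5, 5]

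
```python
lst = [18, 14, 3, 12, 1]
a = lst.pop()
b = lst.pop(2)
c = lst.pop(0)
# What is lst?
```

After line 1: lst = [18, 14, 3, 12, 1]
After line 2 (pop() -> a = 1): lst = [18, 14, 3, 12]
After line 3 (pop(2) -> b = 3): lst = [18, 14, 12]
After line 4 (pop(0) -> c = 18): lst = [14, 12]

[14, 12]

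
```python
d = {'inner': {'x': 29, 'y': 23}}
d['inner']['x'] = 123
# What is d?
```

After line 1: d = {'inner': {'x': 29, 'y': 23}}
After line 2 (inner x overwritten): d = {'inner': {'x': 123, 'y': 23}}

{'inner': {'x': 123, 'y': 23}}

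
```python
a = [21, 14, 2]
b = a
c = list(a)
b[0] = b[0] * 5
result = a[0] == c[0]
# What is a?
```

After line 1: a = [21, 14, 2]
After line 2 (b = a, alias): a = [21, 14, 2], b = [21, 14, 2]
After line 3 (c = list(a) is a copy, new object): c = [21, 14, 2]
After line 4 (b[0] = 21 * 5 = 105; mutates shared a/b): a = b = [105, 14, 2], c = [21, 14, 2]
After line 5 (a[0] = 105, c[0] = 21; result = False)

[105, 14, 2]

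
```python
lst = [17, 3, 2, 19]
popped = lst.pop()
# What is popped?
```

19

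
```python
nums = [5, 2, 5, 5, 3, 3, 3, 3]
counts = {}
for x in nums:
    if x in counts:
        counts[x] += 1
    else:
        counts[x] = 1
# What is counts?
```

Initial: counts = {}, nums = [5, 2, 5, 5, 3, 3, 3, 3]
See 5: counts = {5: 1}
See 2: counts = {5: 1, 2: 1}
See 5: counts = {5: 2, 2: 1}
See 5: counts = {5: 3, 2: 1}
See 3: counts = {5: 3, 2: 1, 3: 1}
See 3: counts = {5: 3, 2: 1, 3: 2}
See 3: counts = {5: 3, 2: 1, 3: 3}
See 3: counts = {5: 3, 2: 1, 3: 4}

{5: 3, 2: 1, 3: 4}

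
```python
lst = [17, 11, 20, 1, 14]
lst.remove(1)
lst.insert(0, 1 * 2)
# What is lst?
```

After line 1: lst = [17, 11, 20, 1, 14]
After line 2 (remove first 1): lst = [17, 11, 20, 14]
After line 3 (insert 2 at index 0): lst = [2, 17, 11, 20, 14]

[2, 17, 11, 20, 14]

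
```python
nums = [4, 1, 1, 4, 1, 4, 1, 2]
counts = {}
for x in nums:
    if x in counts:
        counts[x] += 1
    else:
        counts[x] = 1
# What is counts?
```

Initial: counts = {}, nums = [4, 1, 1, 4, 1, 4, 1, 2]
See 4: counts = {4: 1}
See 1: counts = {4: 1, 1: 1}
See 1: counts = {4: 1, 1: 2}
See 4: counts = {4: 2, 1: 2}
See 1: counts = {4: 2, 1: 3}
See 4: counts = {4: 3, 1: 3}
See 1: counts = {4: 3, 1: 4}
See 2: counts = {4: 3, 1: 4, 2: 1}

{4: 3, 1: 4, 2: 1}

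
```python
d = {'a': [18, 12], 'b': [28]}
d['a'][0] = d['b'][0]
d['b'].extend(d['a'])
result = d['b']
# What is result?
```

After line 1: d = {'a': [18, 12], 'b': [28]}
After line 2 (a[0] = b[0] = 28): d = {'a': [28, 12], 'b': [28]}
After line 3 (b.extend(a) appends [28, 12]): d = {'a': [28, 12], 'b': [28, 28, 12]}
After line 4: result = d['b'] = [28, 28, 12]

[28, 28, 12]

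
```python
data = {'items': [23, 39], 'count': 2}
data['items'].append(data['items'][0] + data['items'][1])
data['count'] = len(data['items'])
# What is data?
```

After line 1: data = {'items': [23, 39], 'count': 2}
After line 2 (append 23 + 39 = 62): data = {'items': [23, 39, 62], 'count': 2}
After line 3 (count = len(items) = 3): data = {'items': [23, 39, 62], 'count': 3}

{'items': [23, 39, 62], 'count': 3}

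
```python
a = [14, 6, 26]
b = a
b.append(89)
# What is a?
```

After line 1: a = [14, 6, 26]
After line 2 (b = a is an alias, same object): a = [14, 6, 26], b = [14, 6, 26]
After line 3 (b.append mutates the shared list): a = [14, 6, 26, 89], b = [14, 6, 26, 89]

[14, 6, 26, 89]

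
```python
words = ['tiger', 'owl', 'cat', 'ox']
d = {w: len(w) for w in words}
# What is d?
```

{'tiger': 5, 'owl': 3, 'cat': 3, 'ox': 2}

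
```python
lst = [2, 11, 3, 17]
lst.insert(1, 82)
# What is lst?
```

[2, 82, 11, 3, 17]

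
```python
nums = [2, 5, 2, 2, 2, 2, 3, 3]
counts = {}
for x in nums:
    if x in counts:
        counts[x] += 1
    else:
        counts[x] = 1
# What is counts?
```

Initial: counts = {}, nums = [2, 5, 2, 2, 2, 2, 3, 3]
See 2: counts = {2: 1}
See 5: counts = {2: 1, 5: 1}
See 2: counts = {2: 2, 5: 1}
See 2: counts = {2: 3, 5: 1}
See 2: counts = {2: 4, 5: 1}
See 2: counts = {2: 5, 5: 1}
See 3: counts = {2: 5, 5: 1, 3: 1}
See 3: counts = {2: 5, 5: 1, 3: 2}

{2: 5, 5: 1, 3: 2}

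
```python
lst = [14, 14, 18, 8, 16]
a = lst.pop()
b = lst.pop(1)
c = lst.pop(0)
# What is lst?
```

After line 1: lst = [14, 14, 18, 8, 16]
After line 2 (pop() -> a = 16): lst = [14, 14, 18, 8]
After line 3 (pop(1) -> b = 14): lst = [14, 18, 8]
After line 4 (pop(0) -> c = 14): lst = [18, 8]

[18, 8]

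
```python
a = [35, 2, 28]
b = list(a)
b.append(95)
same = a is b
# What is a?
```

After line 1: a = [35, 2, 28]
After line 2 (b = list(a) is a shallow copy, new object): a = [35, 2, 28], b = [35, 2, 28]
After line 3 (append only mutates b): a = [35, 2, 28], b = [35, 2, 28, 95]
After line 4 (same = a is b; different objects -> False): same = False

[35, 2, 28]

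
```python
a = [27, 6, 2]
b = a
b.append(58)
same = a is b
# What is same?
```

After line 1: a = [27, 6, 2]
After line 2 (b = a is an alias, same object): a = [27, 6, 2], b = [27, 6, 2]
After line 3 (b.append mutates the shared list): a = [27, 6, 2, 58], b = [27, 6, 2, 58]
After line 4 (same = a is b; same object -> True): same = True

True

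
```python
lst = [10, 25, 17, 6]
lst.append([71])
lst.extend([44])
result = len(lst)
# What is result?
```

After line 1: lst = [10, 25, 17, 6]
After line 2 (append adds [71] as single element): lst = [10, 25, 17, 6, [71]]
After line 3 (extend unpacks [44], adds 44): lst = [10, 25, 17, 6, [71], 44]
After line 4: result = len(lst) = 6

6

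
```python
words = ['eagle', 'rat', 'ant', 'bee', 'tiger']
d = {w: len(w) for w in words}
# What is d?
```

{'eagle': 5, 'rat': 3, 'ant': 3, 'bee': 3, 'tiger': 5}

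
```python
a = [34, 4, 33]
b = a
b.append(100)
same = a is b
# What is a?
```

After line 1: a = [34, 4, 33]
After line 2 (b = a is an alias, same object): a = [34, 4, 33], b = [34, 4, 33]
After line 3 (b.append mutates the shared list): a = [34, 4, 33, 100], b = [34, 4, 33, 100]
After line 4 (same = a is b; same object -> True): same = True

[34, 4, 33, 100]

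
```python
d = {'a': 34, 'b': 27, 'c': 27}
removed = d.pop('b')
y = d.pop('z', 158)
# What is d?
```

After line 1: d = {'a': 34, 'b': 27, 'c': 27}
After line 2 (pop 'b' returns 27): d = {'a': 34, 'c': 27}, removed = 27
After line 3 (pop 'z' missing, returns default 158): d = {'a': 34, 'c': 27}, y = 158

{'a': 34, 'c': 27}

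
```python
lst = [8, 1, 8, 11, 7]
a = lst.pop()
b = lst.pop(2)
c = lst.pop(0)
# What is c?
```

After line 1: lst = [8, 1, 8, 11, 7]
After line 2 (pop() -> a = 7): lst = [8, 1, 8, 11]
After line 3 (pop(2) -> b = 8): lst = [8, 1, 11]
After line 4 (pop(0) -> c = 8): lst = [1, 11]

8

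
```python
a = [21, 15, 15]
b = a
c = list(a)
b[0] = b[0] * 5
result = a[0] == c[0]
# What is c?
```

After line 1: a = [21, 15, 15]
After line 2 (b = a, alias): a = [21, 15, 15], b = [21, 15, 15]
After line 3 (c = list(a) is a copy, new object): c = [21, 15, 15]
After line 4 (b[0] = 21 * 5 = 105; mutates shared a/b): a = b = [105, 15, 15], c = [21, 15, 15]
After line 5 (a[0] = 105, c[0] = 21; result = False)

[21, 15, 15]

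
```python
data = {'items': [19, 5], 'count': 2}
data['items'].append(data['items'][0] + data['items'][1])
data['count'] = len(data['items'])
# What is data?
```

After line 1: data = {'items': [19, 5], 'count': 2}
After line 2 (append 19 + 5 = 24): data = {'items': [19, 5, 24], 'count': 2}
After line 3 (count = len(items) = 3): data = {'items': [19, 5, 24], 'count': 3}

{'items': [19, 5, 24], 'count': 3}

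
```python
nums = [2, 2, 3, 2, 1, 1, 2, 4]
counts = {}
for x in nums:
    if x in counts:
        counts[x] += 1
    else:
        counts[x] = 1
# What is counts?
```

Initial: counts = {}, nums = [2, 2, 3, 2, 1, 1, 2, 4]
See 2: counts = {2: 1}
See 2: counts = {2: 2}
See 3: counts = {2: 2, 3: 1}
See 2: counts = {2: 3, 3: 1}
See 1: counts = {2: 3, 3: 1, 1: 1}
See 1: counts = {2: 3, 3: 1, 1: 2}
See 2: counts = {2: 4, 3: 1, 1: 2}
See 4: counts = {2: 4, 3: 1, 1: 2, 4: 1}

{2: 4, 3: 1, 1: 2, 4: 1}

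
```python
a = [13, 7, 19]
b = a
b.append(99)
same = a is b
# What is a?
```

After line 1: a = [13, 7, 19]
After line 2 (b = a is an alias, same object): a = [13, 7, 19], b = [13, 7, 19]
After line 3 (b.append mutates the shared list): a = [13, 7, 19, 99], b = [13, 7, 19, 99]
After line 4 (same = a is b; same object -> True): same = True

[13, 7, 19, 99]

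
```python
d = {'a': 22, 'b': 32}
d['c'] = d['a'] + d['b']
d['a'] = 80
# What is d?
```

After line 1: d = {'a': 22, 'b': 32}
After line 2 (d['c'] = 22 + 32): d = {'a': 22, 'b': 32, 'c': 54}
After line 3: d = {'a': 80, 'b': 32, 'c': 54}

{'a': 80, 'b': 32, 'c': 54}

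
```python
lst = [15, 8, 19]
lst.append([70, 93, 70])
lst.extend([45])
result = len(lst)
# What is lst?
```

After line 1: lst = [15, 8, 19]
After line 2 (append adds [70, 93, 70] as single element): lst = [15, 8, 19, [70, 93, 70]]
After line 3 (extend unpacks [45], adds 45): lst = [15, 8, 19, [70, 93, 70], 45]
After line 4: result = len(lst) = 5

[15, 8, 19, [70, 93, 70], 45]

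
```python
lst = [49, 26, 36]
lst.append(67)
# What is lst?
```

[49, 26, 36, 67]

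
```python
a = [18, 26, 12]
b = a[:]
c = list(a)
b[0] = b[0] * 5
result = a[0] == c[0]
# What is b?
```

After line 1: a = [18, 26, 12]
After line 2 (b = a[:], copy): a = [18, 26, 12], b = [18, 26, 12]
After line 3 (c = list(a) is a copy, new object): c = [18, 26, 12]
After line 4 (b[0] = 18 * 5 = 90; only b mutates (copy)): a = [18, 26, 12], b = [90, 26, 12], c = [18, 26, 12]
After line 5 (a[0] = 18, c[0] = 18; result = True)

[90, 26, 12]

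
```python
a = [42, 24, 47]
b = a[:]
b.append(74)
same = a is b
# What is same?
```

After line 1: a = [42, 24, 47]
After line 2 (b = a[:] is a shallow copy, new object): a = [42, 24, 47], b = [42, 24, 47]
After line 3 (append only mutates b): a = [42, 24, 47], b = [42, 24, 47, 74]
After line 4 (same = a is b; different objects -> False): same = False

False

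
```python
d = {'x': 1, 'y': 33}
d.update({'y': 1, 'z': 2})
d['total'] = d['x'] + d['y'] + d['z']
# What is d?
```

After line 1: d = {'x': 1, 'y': 33}
After line 2 (y overwritten, z added): d = {'x': 1, 'y': 1, 'z': 2}
After line 3 (total = 1 + 1 + 2 = 4): d = {'x': 1, 'y': 1, 'z': 2, 'total': 4}

{'x': 1, 'y': 1, 'z': 2, 'total': 4}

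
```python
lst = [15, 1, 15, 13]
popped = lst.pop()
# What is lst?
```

[15, 1, 15]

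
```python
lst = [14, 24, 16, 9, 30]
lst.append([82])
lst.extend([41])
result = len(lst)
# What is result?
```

After line 1: lst = [14, 24, 16, 9, 30]
After line 2 (append adds [82] as single element): lst = [14, 24, 16, 9, 30, [82]]
After line 3 (extend unpacks [41], adds 41): lst = [14, 24, 16, 9, 30, [82], 41]
After line 4: result = len(lst) = 7

7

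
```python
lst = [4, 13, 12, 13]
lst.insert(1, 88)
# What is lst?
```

[4, 88, 13, 12, 13]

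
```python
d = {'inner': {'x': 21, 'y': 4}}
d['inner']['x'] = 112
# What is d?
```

After line 1: d = {'inner': {'x': 21, 'y': 4}}
After line 2 (inner x overwritten): d = {'inner': {'x': 112, 'y': 4}}

{'inner': {'x': 112, 'y': 4}}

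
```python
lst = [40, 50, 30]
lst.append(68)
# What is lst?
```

[40, 50, 30, 68]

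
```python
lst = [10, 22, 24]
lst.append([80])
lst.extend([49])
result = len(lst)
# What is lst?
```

After line 1: lst = [10, 22, 24]
After line 2 (append adds [80] as single element): lst = [10, 22, 24, [80]]
After line 3 (extend unpacks [49], adds 49): lst = [10, 22, 24, [80], 49]
After line 4: result = len(lst) = 5

[10, 22, 24, [80], 49]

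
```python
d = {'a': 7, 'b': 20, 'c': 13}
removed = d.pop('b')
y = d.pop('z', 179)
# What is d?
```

After line 1: d = {'a': 7, 'b': 20, 'c': 13}
After line 2 (pop 'b' returns 20): d = {'a': 7, 'c': 13}, removed = 20
After line 3 (pop 'z' missing, returns default 179): d = {'a': 7, 'c': 13}, y = 179

{'a': 7, 'c': 13}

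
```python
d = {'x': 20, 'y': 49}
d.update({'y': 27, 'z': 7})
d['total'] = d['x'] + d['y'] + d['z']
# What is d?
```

After line 1: d = {'x': 20, 'y': 49}
After line 2 (y overwritten, z added): d = {'x': 20, 'y': 27, 'z': 7}
After line 3 (total = 20 + 27 + 7 = 54): d = {'x': 20, 'y': 27, 'z': 7, 'total': 54}

{'x': 20, 'y': 27, 'z': 7, 'total': 54}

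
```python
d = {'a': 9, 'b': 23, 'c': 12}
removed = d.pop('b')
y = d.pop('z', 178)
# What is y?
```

After line 1: d = {'a': 9, 'b': 23, 'c': 12}
After line 2 (pop 'b' returns 23): d = {'a': 9, 'c': 12}, removed = 23
After line 3 (pop 'z' missing, returns default 178): d = {'a': 9, 'c': 12}, y = 178

178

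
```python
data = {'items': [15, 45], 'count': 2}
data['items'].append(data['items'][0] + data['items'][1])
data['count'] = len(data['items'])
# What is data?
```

After line 1: data = {'items': [15, 45], 'count': 2}
After line 2 (append 15 + 45 = 60): data = {'items': [15, 45, 60], 'count': 2}
After line 3 (count = len(items) = 3): data = {'items': [15, 45, 60], 'count': 3}

{'items': [15, 45, 60], 'count': 3}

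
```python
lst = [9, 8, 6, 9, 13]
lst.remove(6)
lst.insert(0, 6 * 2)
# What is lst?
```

After line 1: lst = [9, 8, 6, 9, 13]
After line 2 (remove first 6): lst = [9, 8, 9, 13]
After line 3 (insert 12 at index 0): lst = [12, 9, 8, 9, 13]

[12, 9, 8, 9, 13]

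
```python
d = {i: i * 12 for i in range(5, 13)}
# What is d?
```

{5: 60, 6: 72, 7: 84, 8: 96, 9: 108, 10: 120, 11: 132, 12: 144}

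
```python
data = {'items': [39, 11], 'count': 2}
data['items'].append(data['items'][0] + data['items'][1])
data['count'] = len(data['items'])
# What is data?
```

After line 1: data = {'items': [39, 11], 'count': 2}
After line 2 (append 39 + 11 = 50): data = {'items': [39, 11, 50], 'count': 2}
After line 3 (count = len(items) = 3): data = {'items': [39, 11, 50], 'count': 3}

{'items': [39, 11, 50], 'count': 3}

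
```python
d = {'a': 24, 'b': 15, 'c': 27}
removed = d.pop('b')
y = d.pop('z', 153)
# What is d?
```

After line 1: d = {'a': 24, 'b': 15, 'c': 27}
After line 2 (pop 'b' returns 15): d = {'a': 24, 'c': 27}, removed = 15
After line 3 (pop 'z' missing, returns default 153): d = {'a': 24, 'c': 27}, y = 153

{'a': 24, 'c': 27}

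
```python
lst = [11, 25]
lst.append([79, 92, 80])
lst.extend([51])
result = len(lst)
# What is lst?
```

After line 1: lst = [11, 25]
After line 2 (append adds [79, 92, 80] as single element): lst = [11, 25, [79, 92, 80]]
After line 3 (extend unpacks [51], adds 51): lst = [11, 25, [79, 92, 80], 51]
After line 4: result = len(lst) = 4

[11, 25, [79, 92, 80], 51]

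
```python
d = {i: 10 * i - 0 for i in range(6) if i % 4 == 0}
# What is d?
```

{0: 0, 4: 40}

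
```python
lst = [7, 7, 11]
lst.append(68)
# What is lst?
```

[7, 7, 11, 68]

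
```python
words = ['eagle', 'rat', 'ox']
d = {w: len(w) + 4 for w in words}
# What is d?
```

{'eagle': 9, 'rat': 7, 'ox': 6}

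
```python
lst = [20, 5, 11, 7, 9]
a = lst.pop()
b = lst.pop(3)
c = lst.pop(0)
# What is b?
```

After line 1: lst = [20, 5, 11, 7, 9]
After line 2 (pop() -> a = 9): lst = [20, 5, 11, 7]
After line 3 (pop(3) -> b = 7): lst = [20, 5, 11]
After line 4 (pop(0) -> c = 20): lst = [5, 11]

7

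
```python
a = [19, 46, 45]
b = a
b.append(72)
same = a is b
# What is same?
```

After line 1: a = [19, 46, 45]
After line 2 (b = a is an alias, same object): a = [19, 46, 45], b = [19, 46, 45]
After line 3 (b.append mutates the shared list): a = [19, 46, 45, 72], b = [19, 46, 45, 72]
After line 4 (same = a is b; same object -> True): same = True

True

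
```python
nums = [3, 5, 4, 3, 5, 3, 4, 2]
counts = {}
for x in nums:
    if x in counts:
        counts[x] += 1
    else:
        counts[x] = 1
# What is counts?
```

Initial: counts = {}, nums = [3, 5, 4, 3, 5, 3, 4, 2]
See 3: counts = {3: 1}
See 5: counts = {3: 1, 5: 1}
See 4: counts = {3: 1, 5: 1, 4: 1}
See 3: counts = {3: 2, 5: 1, 4: 1}
See 5: counts = {3: 2, 5: 2, 4: 1}
See 3: counts = {3: 3, 5: 2, 4: 1}
See 4: counts = {3: 3, 5: 2, 4: 2}
See 2: counts = {3: 3, 5: 2, 4: 2, 2: 1}

{3: 3, 5: 2, 4: 2, 2: 1}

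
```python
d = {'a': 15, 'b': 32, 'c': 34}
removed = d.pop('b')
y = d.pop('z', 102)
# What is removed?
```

After line 1: d = {'a': 15, 'b': 32, 'c': 34}
After line 2 (pop 'b' returns 32): d = {'a': 15, 'c': 34}, removed = 32
After line 3 (pop 'z' missing, returns default 102): d = {'a': 15, 'c': 34}, y = 102

32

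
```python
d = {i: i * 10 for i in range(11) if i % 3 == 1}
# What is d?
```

{1: 10, 4: 40, 7: 70, 10: 100}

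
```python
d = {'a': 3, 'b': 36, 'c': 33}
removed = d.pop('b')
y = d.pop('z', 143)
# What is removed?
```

After line 1: d = {'a': 3, 'b': 36, 'c': 33}
After line 2 (pop 'b' returns 36): d = {'a': 3, 'c': 33}, removed = 36
After line 3 (pop 'z' missing, returns default 143): d = {'a': 3, 'c': 33}, y = 143

36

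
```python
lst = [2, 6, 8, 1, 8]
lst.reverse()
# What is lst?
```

[8, 1, 8, 6, 2]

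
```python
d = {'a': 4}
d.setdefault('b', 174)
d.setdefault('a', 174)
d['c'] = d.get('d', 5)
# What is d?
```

After line 1: d = {'a': 4}
After line 2 (setdefault adds 'b'=174): d = {'a': 4, 'b': 174}
After line 3 (setdefault 'a' no-op, already exists): d = {'a': 4, 'b': 174}
After line 4 (get('d', 5) returns default since 'd' not in d): d = {'a': 4, 'b': 174, 'c': 5}

{'a': 4, 'b': 174, 'c': 5}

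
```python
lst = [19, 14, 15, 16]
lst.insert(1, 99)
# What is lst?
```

[19, 99, 14, 15, 16]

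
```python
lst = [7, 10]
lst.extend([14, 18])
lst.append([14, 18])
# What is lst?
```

After line 1: lst = [7, 10]
After line 2 (extend unpacks [14, 18]): lst = [7, 10, 14, 18]
After line 3 (append adds [14, 18] as single element): lst = [7, 10, 14, 18, [14, 18]]

[7, 10, 14, 18, [14, 18]]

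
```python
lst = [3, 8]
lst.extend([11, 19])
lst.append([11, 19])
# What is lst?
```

After line 1: lst = [3, 8]
After line 2 (extend unpacks [11, 19]): lst = [3, 8, 11, 19]
After line 3 (append adds [11, 19] as single element): lst = [3, 8, 11, 19, [11, 19]]

[3, 8, 11, 19, [11, 19]]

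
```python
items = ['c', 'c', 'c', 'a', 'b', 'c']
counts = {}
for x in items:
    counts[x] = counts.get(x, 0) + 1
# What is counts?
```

Initial: counts = {}, items = ['c', 'c', 'c', 'a', 'b', 'c']
See 'c': counts = {'c': 1}
See 'c': counts = {'c': 2}
See 'c': counts = {'c': 3}
See 'a': counts = {'c': 3, 'a': 1}
See 'b': counts = {'c': 3, 'a': 1, 'b': 1}
See 'c': counts = {'c': 4, 'a': 1, 'b': 1}

{'c': 4, 'a': 1, 'b': 1}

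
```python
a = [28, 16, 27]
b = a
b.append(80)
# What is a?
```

After line 1: a = [28, 16, 27]
After line 2 (b = a is an alias, same object): a = [28, 16, 27], b = [28, 16, 27]
After line 3 (b.append mutates the shared list): a = [28, 16, 27, 80], b = [28, 16, 27, 80]

[28, 16, 27, 80]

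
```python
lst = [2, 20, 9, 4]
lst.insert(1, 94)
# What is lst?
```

[2, 94, 20, 9, 4]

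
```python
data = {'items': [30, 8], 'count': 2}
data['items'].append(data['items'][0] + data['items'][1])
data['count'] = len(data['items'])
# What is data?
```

After line 1: data = {'items': [30, 8], 'count': 2}
After line 2 (append 30 + 8 = 38): data = {'items': [30, 8, 38], 'count': 2}
After line 3 (count = len(items) = 3): data = {'items': [30, 8, 38], 'count': 3}

{'items': [30, 8, 38], 'count': 3}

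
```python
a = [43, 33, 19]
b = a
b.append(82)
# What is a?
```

After line 1: a = [43, 33, 19]
After line 2 (b = a is an alias, same object): a = [43, 33, 19], b = [43, 33, 19]
After line 3 (b.append mutates the shared list): a = [43, 33, 19, 82], b = [43, 33, 19, 82]

[43, 33, 19, 82]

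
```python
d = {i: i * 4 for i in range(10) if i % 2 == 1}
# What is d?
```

{1: 4, 3: 12, 5: 20, 7: 28, 9: 36}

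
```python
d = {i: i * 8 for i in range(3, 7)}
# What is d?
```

{3: 24, 4: 32, 5: 40, 6: 48}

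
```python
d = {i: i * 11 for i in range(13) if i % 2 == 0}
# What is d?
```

{0: 0, 2: 22, 4: 44, 6: 66, 8: 88, 10: 110, 12: 132}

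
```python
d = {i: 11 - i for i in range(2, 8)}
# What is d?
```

{2: 9, 3: 8, 4: 7, 5: 6, 6: 5, 7: 4}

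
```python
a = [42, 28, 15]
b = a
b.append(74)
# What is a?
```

After line 1: a = [42, 28, 15]
After line 2 (b = a is an alias, same object): a = [42, 28, 15], b = [42, 28, 15]
After line 3 (b.append mutates the shared list): a = [42, 28, 15, 74], b = [42, 28, 15, 74]

[42, 28, 15, 74]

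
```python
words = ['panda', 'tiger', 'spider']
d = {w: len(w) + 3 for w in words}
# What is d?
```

{'panda': 8, 'tiger': 8, 'spider': 9}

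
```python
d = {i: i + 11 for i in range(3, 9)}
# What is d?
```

{3: 14, 4: 15, 5: 16, 6: 17, 7: 18, 8: 19}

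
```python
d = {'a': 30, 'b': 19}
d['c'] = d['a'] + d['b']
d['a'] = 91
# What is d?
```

After line 1: d = {'a': 30, 'b': 19}
After line 2 (d['c'] = 30 + 19): d = {'a': 30, 'b': 19, 'c': 49}
After line 3: d = {'a': 91, 'b': 19, 'c': 49}

{'a': 91, 'b': 19, 'c': 49}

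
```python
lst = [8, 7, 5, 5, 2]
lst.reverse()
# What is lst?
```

[2, 5, 5, 7, 8]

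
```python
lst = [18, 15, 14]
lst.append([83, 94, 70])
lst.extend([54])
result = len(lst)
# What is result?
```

After line 1: lst = [18, 15, 14]
After line 2 (append adds [83, 94, 70] as single element): lst = [18, 15, 14, [83, 94, 70]]
After line 3 (extend unpacks [54], adds 54): lst = [18, 15, 14, [83, 94, 70], 54]
After line 4: result = len(lst) = 5

5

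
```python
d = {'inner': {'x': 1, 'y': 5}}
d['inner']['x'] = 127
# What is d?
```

After line 1: d = {'inner': {'x': 1, 'y': 5}}
After line 2 (inner x overwritten): d = {'inner': {'x': 127, 'y': 5}}

{'inner': {'x': 127, 'y': 5}}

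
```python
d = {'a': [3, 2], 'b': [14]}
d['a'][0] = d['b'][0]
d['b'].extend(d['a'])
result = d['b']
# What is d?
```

After line 1: d = {'a': [3, 2], 'b': [14]}
After line 2 (a[0] = b[0] = 14): d = {'a': [14, 2], 'b': [14]}
After line 3 (b.extend(a) appends [14, 2]): d = {'a': [14, 2], 'b': [14, 14, 2]}
After line 4: result = d['b'] = [14, 14, 2]

{'a': [14, 2], 'b': [14, 14, 2]}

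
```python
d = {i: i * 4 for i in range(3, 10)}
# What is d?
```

{3: 12, 4: 16, 5: 20, 6: 24, 7: 28, 8: 32, 9: 36}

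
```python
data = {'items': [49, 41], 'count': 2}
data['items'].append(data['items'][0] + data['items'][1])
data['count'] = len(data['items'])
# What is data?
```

After line 1: data = {'items': [49, 41], 'count': 2}
After line 2 (append 49 + 41 = 90): data = {'items': [49, 41, 90], 'count': 2}
After line 3 (count = len(items) = 3): data = {'items': [49, 41, 90], 'count': 3}

{'items': [49, 41, 90], 'count': 3}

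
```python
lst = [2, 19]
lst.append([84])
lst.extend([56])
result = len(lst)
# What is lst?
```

After line 1: lst = [2, 19]
After line 2 (append adds [84] as single element): lst = [2, 19, [84]]
After line 3 (extend unpacks [56], adds 56): lst = [2, 19, [84], 56]
After line 4: result = len(lst) = 4

[2, 19, [84], 56]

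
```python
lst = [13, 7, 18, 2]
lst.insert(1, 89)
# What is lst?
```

[13, 89, 7, 18, 2]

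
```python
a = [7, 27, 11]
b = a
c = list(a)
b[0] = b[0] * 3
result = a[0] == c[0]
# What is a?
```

After line 1: a = [7, 27, 11]
After line 2 (b = a, alias): a = [7, 27, 11], b = [7, 27, 11]
After line 3 (c = list(a) is a copy, new object): c = [7, 27, 11]
After line 4 (b[0] = 7 * 3 = 21; mutates shared a/b): a = b = [21, 27, 11], c = [7, 27, 11]
After line 5 (a[0] = 21, c[0] = 7; result = False)

[21, 27, 11]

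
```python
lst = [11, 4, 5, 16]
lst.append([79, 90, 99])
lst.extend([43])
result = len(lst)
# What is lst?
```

After line 1: lst = [11, 4, 5, 16]
After line 2 (append adds [79, 90, 99] as single element): lst = [11, 4, 5, 16, [79, 90, 99]]
After line 3 (extend unpacks [43], adds 43): lst = [11, 4, 5, 16, [79, 90, 99], 43]
After line 4: result = len(lst) = 6

[11, 4, 5, 16, [79, 90, 99], 43]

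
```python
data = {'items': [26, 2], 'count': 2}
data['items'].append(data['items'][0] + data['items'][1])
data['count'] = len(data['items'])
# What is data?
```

After line 1: data = {'items': [26, 2], 'count': 2}
After line 2 (append 26 + 2 = 28): data = {'items': [26, 2, 28], 'count': 2}
After line 3 (count = len(items) = 3): data = {'items': [26, 2, 28], 'count': 3}

{'items': [26, 2, 28], 'count': 3}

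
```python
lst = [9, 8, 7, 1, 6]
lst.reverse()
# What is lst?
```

[6, 1, 7, 8, 9]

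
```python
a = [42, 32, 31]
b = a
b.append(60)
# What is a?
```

After line 1: a = [42, 32, 31]
After line 2 (b = a is an alias, same object): a = [42, 32, 31], b = [42, 32, 31]
After line 3 (b.append mutates the shared list): a = [42, 32, 31, 60], b = [42, 32, 31, 60]

[42, 32, 31, 60]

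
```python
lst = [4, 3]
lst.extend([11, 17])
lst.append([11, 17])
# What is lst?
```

After line 1: lst = [4, 3]
After line 2 (extend unpacks [11, 17]): lst = [4, 3, 11, 17]
After line 3 (append adds [11, 17] as single element): lst = [4, 3, 11, 17, [11, 17]]

[4, 3, 11, 17, [11, 17]]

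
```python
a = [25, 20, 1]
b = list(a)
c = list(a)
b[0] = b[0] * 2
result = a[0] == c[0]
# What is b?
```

After line 1: a = [25, 20, 1]
After line 2 (b = list(a), copy): a = [25, 20, 1], b = [25, 20, 1]
After line 3 (c = list(a) is a copy, new object): c = [25, 20, 1]
After line 4 (b[0] = 25 * 2 = 50; only b mutates (copy)): a = [25, 20, 1], b = [50, 20, 1], c = [25, 20, 1]
After line 5 (a[0] = 25, c[0] = 25; result = True)

[50, 20, 1]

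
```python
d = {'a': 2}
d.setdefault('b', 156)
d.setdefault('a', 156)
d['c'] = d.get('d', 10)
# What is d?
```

After line 1: d = {'a': 2}
After line 2 (setdefault adds 'b'=156): d = {'a': 2, 'b': 156}
After line 3 (setdefault 'a' no-op, already exists): d = {'a': 2, 'b': 156}
After line 4 (get('d', 10) returns default since 'd' not in d): d = {'a': 2, 'b': 156, 'c': 10}

{'a': 2, 'b': 156, 'c': 10}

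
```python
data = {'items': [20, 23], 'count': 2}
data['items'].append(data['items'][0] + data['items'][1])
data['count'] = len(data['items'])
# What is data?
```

After line 1: data = {'items': [20, 23], 'count': 2}
After line 2 (append 20 + 23 = 43): data = {'items': [20, 23, 43], 'count': 2}
After line 3 (count = len(items) = 3): data = {'items': [20, 23, 43], 'count': 3}

{'items': [20, 23, 43], 'count': 3}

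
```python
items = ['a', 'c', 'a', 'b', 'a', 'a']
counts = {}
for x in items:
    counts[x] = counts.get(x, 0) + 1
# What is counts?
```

Initial: counts = {}, items = ['a', 'c', 'a', 'b', 'a', 'a']
See 'a': counts = {'a': 1}
See 'c': counts = {'a': 1, 'c': 1}
See 'a': counts = {'a': 2, 'c': 1}
See 'b': counts = {'a': 2, 'c': 1, 'b': 1}
See 'a': counts = {'a': 3, 'c': 1, 'b': 1}
See 'a': counts = {'a': 4, 'c': 1, 'b': 1}

{'a': 4, 'c': 1, 'b': 1}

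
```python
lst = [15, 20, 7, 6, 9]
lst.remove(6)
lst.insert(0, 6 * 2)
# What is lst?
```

After line 1: lst = [15, 20, 7, 6, 9]
After line 2 (remove first 6): lst = [15, 20, 7, 9]
After line 3 (insert 12 at index 0): lst = [12, 15, 20, 7, 9]

[12, 15, 20, 7, 9]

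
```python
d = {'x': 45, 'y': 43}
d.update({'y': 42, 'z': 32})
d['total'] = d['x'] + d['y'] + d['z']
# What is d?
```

After line 1: d = {'x': 45, 'y': 43}
After line 2 (y overwritten, z added): d = {'x': 45, 'y': 42, 'z': 32}
After line 3 (total = 45 + 42 + 32 = 119): d = {'x': 45, 'y': 42, 'z': 32, 'total': 119}

{'x': 45, 'y': 42, 'z': 32, 'total': 119}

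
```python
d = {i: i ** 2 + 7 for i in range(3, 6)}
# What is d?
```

{3: 16, 4: 23, 5: 32}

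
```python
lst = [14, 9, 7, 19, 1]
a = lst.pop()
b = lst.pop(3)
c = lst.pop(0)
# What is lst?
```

After line 1: lst = [14, 9, 7, 19, 1]
After line 2 (pop() -> a = 1): lst = [14, 9, 7, 19]
After line 3 (pop(3) -> b = 19): lst = [14, 9, 7]
After line 4 (pop(0) -> c = 14): lst = [9, 7]

[9, 7]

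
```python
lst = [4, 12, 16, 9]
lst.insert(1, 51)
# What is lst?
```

[4, 51, 12, 16, 9]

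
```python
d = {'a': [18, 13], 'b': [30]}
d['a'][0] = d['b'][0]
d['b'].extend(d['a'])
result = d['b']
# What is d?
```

After line 1: d = {'a': [18, 13], 'b': [30]}
After line 2 (a[0] = b[0] = 30): d = {'a': [30, 13], 'b': [30]}
After line 3 (b.extend(a) appends [30, 13]): d = {'a': [30, 13], 'b': [30, 30, 13]}
After line 4: result = d['b'] = [30, 30, 13]

{'a': [30, 13], 'b': [30, 30, 13]}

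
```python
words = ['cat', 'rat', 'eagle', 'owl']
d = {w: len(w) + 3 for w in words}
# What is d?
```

{'cat': 6, 'rat': 6, 'eagle': 8, 'owl': 6}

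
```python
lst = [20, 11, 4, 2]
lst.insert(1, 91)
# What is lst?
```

[20, 91, 11, 4, 2]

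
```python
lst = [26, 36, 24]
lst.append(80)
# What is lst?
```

[26, 36, 24, 80]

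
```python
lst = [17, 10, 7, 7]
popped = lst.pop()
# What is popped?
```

7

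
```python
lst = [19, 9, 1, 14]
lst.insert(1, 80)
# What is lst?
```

[19, 80, 9, 1, 14]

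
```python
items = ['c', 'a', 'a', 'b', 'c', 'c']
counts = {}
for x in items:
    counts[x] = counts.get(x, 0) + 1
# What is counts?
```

Initial: counts = {}, items = ['c', 'a', 'a', 'b', 'c', 'c']
See 'c': counts = {'c': 1}
See 'a': counts = {'c': 1, 'a': 1}
See 'a': counts = {'c': 1, 'a': 2}
See 'b': counts = {'c': 1, 'a': 2, 'b': 1}
See 'c': counts = {'c': 2, 'a': 2, 'b': 1}
See 'c': counts = {'c': 3, 'a': 2, 'b': 1}

{'c': 3, 'a': 2, 'b': 1}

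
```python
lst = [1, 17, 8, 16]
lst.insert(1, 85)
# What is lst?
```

[1, 85, 17, 8, 16]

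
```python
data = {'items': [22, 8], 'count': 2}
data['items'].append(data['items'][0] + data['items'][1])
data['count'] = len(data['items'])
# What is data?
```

After line 1: data = {'items': [22, 8], 'count': 2}
After line 2 (append 22 + 8 = 30): data = {'items': [22, 8, 30], 'count': 2}
After line 3 (count = len(items) = 3): data = {'items': [22, 8, 30], 'count': 3}

{'items': [22, 8, 30], 'count': 3}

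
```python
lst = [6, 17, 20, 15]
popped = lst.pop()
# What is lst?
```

[6, 17, 20]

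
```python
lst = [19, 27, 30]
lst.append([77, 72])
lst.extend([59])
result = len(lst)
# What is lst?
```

After line 1: lst = [19, 27, 30]
After line 2 (append adds [77, 72] as single element): lst = [19, 27, 30, [77, 72]]
After line 3 (extend unpacks [59], adds 59): lst = [19, 27, 30, [77, 72], 59]
After line 4: result = len(lst) = 5

[19, 27, 30, [77, 72], 59]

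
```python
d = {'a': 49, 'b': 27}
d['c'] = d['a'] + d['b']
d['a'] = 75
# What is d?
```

After line 1: d = {'a': 49, 'b': 27}
After line 2 (d['c'] = 49 + 27): d = {'a': 49, 'b': 27, 'c': 76}
After line 3: d = {'a': 75, 'b': 27, 'c': 76}

{'a': 75, 'b': 27, 'c': 76}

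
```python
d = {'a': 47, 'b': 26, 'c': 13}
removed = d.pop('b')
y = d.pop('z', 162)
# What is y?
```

After line 1: d = {'a': 47, 'b': 26, 'c': 13}
After line 2 (pop 'b' returns 26): d = {'a': 47, 'c': 13}, removed = 26
After line 3 (pop 'z' missing, returns default 162): d = {'a': 47, 'c': 13}, y = 162

162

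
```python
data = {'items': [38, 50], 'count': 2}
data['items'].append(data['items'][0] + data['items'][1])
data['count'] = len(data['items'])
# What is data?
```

After line 1: data = {'items': [38, 50], 'count': 2}
After line 2 (append 38 + 50 = 88): data = {'items': [38, 50, 88], 'count': 2}
After line 3 (count = len(items) = 3): data = {'items': [38, 50, 88], 'count': 3}

{'items': [38, 50, 88], 'count': 3}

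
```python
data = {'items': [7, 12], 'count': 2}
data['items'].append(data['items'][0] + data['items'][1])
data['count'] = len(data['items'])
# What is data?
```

After line 1: data = {'items': [7, 12], 'count': 2}
After line 2 (append 7 + 12 = 19): data = {'items': [7, 12, 19], 'count': 2}
After line 3 (count = len(items) = 3): data = {'items': [7, 12, 19], 'count': 3}

{'items': [7, 12, 19], 'count': 3}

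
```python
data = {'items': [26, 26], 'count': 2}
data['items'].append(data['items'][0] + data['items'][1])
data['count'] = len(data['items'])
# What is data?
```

After line 1: data = {'items': [26, 26], 'count': 2}
After line 2 (append 26 + 26 = 52): data = {'items': [26, 26, 52], 'count': 2}
After line 3 (count = len(items) = 3): data = {'items': [26, 26, 52], 'count': 3}

{'items': [26, 26, 52], 'count': 3}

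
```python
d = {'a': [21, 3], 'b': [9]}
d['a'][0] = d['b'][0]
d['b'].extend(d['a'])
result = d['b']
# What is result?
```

After line 1: d = {'a': [21, 3], 'b': [9]}
After line 2 (a[0] = b[0] = 9): d = {'a': [9, 3], 'b': [9]}
After line 3 (b.extend(a) appends [9, 3]): d = {'a': [9, 3], 'b': [9, 9, 3]}
After line 4: result = d['b'] = [9, 9, 3]

[9, 9, 3]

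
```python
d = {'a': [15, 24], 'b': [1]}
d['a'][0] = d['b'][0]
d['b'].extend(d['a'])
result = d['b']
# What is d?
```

After line 1: d = {'a': [15, 24], 'b': [1]}
After line 2 (a[0] = b[0] = 1): d = {'a': [1, 24], 'b': [1]}
After line 3 (b.extend(a) appends [1, 24]): d = {'a': [1, 24], 'b': [1, 1, 24]}
After line 4: result = d['b'] = [1, 1, 24]

{'a': [1, 24], 'b': [1, 1, 24]}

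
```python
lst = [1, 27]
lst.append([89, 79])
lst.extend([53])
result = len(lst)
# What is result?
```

After line 1: lst = [1, 27]
After line 2 (append adds [89, 79] as single element): lst = [1, 27, [89, 79]]
After line 3 (extend unpacks [53], adds 53): lst = [1, 27, [89, 79], 53]
After line 4: result = len(lst) = 4

4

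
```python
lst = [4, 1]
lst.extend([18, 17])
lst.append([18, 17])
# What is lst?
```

After line 1: lst = [4, 1]
After line 2 (extend unpacks [18, 17]): lst = [4, 1, 18, 17]
After line 3 (append adds [18, 17] as single element): lst = [4, 1, 18, 17, [18, 17]]

[4, 1, 18, 17, [18, 17]]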